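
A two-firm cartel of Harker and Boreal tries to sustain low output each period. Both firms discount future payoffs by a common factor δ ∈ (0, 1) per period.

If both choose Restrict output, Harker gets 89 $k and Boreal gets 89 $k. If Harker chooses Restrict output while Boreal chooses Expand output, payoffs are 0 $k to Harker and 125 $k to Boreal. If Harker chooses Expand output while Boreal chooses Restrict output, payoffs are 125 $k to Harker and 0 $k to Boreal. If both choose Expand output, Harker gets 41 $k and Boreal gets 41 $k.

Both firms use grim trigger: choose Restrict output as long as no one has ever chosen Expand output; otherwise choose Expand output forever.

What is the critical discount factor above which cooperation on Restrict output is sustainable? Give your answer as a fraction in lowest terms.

3/7

89/(1−δ) ≥ 125 + 41δ/(1−δ)
89 ≥ 125 − 84δ
δ ≥ 36/84 = 3/7.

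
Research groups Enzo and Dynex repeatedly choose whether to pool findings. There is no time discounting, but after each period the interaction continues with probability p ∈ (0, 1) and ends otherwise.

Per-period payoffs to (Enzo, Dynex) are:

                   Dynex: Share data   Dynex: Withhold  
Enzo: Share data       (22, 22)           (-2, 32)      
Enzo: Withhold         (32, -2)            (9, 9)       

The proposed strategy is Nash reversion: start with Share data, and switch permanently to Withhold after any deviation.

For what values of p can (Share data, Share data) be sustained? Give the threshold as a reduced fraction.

10/23

Expected cooperation value is 22 + p·22 + p²·22 + … = 22/(1−p); deviation gives 32 + p·9/(1−p).
22 ≥ 32(1−p) + 9p ⇒ 23p ≥ 10 ⇒ p ≥ 10/23.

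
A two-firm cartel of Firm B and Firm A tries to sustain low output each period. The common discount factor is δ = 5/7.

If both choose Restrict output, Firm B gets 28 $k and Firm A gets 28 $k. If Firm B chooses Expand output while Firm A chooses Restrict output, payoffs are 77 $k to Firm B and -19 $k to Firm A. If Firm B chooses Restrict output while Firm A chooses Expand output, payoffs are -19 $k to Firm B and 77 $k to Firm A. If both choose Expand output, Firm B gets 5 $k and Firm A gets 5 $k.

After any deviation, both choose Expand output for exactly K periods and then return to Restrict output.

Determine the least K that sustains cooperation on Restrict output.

IC: δ(1−δ^K)/(1−δ) ≥ (77−28)/(28−5) = 49/23.
With δ = 5/7: need 1 − δ^K ≥ 49/23·(1−5/7)/(5/7), i.e. δ^K ≤ 0.1478.
Since (5/7)^5 = 0.1859 and (5/7)^6 = 0.1328, the smallest such K is 6.

6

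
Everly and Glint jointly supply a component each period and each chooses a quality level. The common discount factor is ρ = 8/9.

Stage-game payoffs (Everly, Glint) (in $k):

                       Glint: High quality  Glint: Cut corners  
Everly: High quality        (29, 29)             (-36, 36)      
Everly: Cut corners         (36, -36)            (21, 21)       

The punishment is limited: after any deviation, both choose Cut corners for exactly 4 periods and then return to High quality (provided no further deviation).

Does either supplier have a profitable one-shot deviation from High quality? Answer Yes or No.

No

Comparing payoff streams over the 5 periods until play realigns: cooperate → 29(1+ρ+…+ρ^4); deviate → 36 + 21(ρ+…+ρ^4).
Cooperation is sustained iff (29−21)(ρ+…+ρ^4) ≥ 36−29.
ρ+…+ρ^4 = 8/9·(1−(8/9)^4)/(1−8/9) = 3.0056, and (36−29)/(29−21) = 0.8750.
3.0056 ≥ 0.8750, so cooperation is sustainable.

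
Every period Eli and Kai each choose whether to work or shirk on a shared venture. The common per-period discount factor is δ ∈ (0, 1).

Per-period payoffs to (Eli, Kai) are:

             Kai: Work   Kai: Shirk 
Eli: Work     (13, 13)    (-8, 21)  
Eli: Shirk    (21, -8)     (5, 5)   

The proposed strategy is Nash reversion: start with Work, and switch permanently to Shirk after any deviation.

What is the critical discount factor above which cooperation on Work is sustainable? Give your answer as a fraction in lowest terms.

1/2

Cooperation forever yields 13 each period: 13/(1−δ).
Deviating yields 21 once, then 5 forever: 21 + 5δ/(1−δ).
No profitable deviation requires 13/(1−δ) ≥ 21 + 5δ/(1−δ).
Multiplying by (1−δ): 13 ≥ 21(1−δ) + 5δ = 21 − 16δ.
So 16δ ≥ 8, i.e. δ ≥ 8/16 = 1/2.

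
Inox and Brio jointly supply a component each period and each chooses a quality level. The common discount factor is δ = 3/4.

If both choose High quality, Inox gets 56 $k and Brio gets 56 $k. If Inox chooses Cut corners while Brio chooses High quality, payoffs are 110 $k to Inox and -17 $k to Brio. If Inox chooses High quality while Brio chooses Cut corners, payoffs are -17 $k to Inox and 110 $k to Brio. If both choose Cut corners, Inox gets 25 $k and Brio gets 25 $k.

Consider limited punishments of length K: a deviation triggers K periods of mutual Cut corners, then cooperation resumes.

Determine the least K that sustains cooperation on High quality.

No profitable deviation requires (56−25)(δ+…+δ^K) ≥ 110−56, i.e. δ+…+δ^K ≥ 54/31 ≈ 1.7419.
With δ = 3/4, the partial sums are K=1: 0.7500, K=2: 1.3125, K=3: 1.7344, K=4: 2.0508.
K = 4 is the first length at which the sum reaches 1.7419.

4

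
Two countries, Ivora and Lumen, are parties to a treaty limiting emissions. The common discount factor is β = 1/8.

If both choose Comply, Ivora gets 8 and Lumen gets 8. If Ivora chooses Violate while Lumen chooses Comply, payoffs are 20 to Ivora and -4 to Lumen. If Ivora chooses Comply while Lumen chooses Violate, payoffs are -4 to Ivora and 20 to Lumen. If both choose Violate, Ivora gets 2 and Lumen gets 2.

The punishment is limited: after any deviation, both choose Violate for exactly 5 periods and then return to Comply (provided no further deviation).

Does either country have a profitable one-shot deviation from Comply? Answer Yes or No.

Comparing payoff streams over the 6 periods until play realigns: cooperate → 8(1+β+…+β^5); deviate → 20 + 2(β+…+β^5).
Cooperation is sustained iff (8−2)(β+…+β^5) ≥ 20−8.
β+…+β^5 = 1/8·(1−(1/8)^5)/(1−1/8) = 0.1429, and (20−8)/(8−2) = 2.0000.
0.1429 < 2.0000, so cooperation is not sustainable.

Yes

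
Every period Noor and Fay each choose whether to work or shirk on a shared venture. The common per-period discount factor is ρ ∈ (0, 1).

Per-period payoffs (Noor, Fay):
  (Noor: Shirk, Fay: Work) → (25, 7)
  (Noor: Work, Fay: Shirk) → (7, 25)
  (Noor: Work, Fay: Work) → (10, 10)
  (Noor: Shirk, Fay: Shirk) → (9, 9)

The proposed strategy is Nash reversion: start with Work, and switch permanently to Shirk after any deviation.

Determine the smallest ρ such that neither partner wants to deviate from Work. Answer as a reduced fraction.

10/(1−ρ) ≥ 25 + 9ρ/(1−ρ)
10 ≥ 25 − 16ρ
ρ ≥ 15/16.

15/16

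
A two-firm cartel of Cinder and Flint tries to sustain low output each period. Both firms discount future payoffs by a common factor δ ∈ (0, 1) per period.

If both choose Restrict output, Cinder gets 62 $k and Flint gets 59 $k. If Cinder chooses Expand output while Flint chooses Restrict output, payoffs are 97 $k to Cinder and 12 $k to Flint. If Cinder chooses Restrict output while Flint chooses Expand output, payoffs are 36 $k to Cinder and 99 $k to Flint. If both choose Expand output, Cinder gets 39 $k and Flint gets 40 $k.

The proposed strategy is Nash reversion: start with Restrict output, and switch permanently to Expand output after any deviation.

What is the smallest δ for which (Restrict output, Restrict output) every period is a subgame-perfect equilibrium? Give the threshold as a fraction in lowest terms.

40/59

Cinder: cooperation gives 62 each period; deviation gives 97 once then 39 forever.
  62/(1−δ) ≥ 97 + 39δ/(1−δ) ⇒ δ ≥ 35/58.
Flint: cooperation gives 59 each period; deviation gives 99 once then 40 forever.
  δ ≥ 40/59.
Both must hold, so the binding constraint is Flint's: δ ≥ 40/59.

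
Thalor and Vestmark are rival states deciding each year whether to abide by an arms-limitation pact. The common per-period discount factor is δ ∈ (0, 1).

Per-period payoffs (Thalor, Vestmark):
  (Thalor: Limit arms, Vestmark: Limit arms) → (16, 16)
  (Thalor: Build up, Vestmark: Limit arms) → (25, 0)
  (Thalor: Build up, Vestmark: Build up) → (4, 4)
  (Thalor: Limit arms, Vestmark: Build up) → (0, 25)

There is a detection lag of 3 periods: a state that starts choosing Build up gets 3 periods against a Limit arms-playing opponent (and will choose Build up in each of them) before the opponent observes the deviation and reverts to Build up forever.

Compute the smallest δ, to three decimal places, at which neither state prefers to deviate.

0.754

A deviator earns 25 for 3 periods, then 4 forever; cooperating earns 16 forever. Multiplying the IC by (1−δ):
16 ≥ 25(1−δ^3) + 4δ^3, so 21·δ^3 ≥ 9 and δ^3 ≥ 3/7.
δ ≥ (3/7)^(1/3) ≈ 0.754.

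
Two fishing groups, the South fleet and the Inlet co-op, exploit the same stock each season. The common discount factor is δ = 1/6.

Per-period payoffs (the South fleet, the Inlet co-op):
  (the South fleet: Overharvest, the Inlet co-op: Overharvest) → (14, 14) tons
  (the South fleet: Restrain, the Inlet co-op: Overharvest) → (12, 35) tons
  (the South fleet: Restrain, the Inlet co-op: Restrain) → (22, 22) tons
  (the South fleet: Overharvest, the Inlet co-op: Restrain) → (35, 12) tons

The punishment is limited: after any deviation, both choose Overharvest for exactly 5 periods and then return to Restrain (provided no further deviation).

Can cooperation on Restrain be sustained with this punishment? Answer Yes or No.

No

IC: δ+…+δ^5 ≥ (35−22)/(22−14) = 13/8.
At δ = 1/6: partial sum = 0.2000 < 1.6250. Cooperation not sustainable.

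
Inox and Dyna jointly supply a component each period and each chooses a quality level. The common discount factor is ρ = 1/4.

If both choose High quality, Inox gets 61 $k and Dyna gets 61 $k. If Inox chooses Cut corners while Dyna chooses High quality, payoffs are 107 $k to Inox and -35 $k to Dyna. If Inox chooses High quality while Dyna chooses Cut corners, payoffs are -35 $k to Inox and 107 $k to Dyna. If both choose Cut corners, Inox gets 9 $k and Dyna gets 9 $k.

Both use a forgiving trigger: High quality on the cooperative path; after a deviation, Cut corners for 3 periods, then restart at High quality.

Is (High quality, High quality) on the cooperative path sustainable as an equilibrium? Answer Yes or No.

IC: ρ+…+ρ^3 ≥ (107−61)/(61−9) = 23/26.
At ρ = 1/4: partial sum = 0.3281 < 0.8846. Cooperation not sustainable.

No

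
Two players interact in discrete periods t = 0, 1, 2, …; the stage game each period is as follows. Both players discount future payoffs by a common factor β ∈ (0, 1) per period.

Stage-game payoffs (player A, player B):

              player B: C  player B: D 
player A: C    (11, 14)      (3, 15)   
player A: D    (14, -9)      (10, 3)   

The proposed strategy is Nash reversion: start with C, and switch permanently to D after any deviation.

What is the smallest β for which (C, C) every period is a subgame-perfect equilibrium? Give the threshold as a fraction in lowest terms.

3/4

player A's threshold: (14−11)/(14−10) = 3/4.
player B's threshold: (15−14)/(15−3) = 1/12.
3/4 > 1/12, so player A binds and β* = 3/4.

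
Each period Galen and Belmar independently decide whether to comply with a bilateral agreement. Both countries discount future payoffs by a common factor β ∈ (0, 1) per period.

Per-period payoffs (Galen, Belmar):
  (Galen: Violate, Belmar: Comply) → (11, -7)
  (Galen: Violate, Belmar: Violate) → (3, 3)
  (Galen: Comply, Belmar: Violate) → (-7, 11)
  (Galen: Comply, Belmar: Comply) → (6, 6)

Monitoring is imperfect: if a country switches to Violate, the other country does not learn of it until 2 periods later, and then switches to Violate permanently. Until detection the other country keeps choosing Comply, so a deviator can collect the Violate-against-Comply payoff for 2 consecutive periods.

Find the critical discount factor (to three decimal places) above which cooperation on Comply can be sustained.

0.791

The best deviation is to choose Violate for all 2 undetected periods, earning 11 each, then 3 forever once detected.
Deviation value: 11(1−β^2)/(1−β) + 3β^2/(1−β); cooperation value: 6/(1−β).
IC: 6 ≥ 11(1−β^2) + 3β^2 = 11 − 8β^2.
So β^2 ≥ 5/8, giving β ≥ (5/8)^(1/2) ≈ 0.791.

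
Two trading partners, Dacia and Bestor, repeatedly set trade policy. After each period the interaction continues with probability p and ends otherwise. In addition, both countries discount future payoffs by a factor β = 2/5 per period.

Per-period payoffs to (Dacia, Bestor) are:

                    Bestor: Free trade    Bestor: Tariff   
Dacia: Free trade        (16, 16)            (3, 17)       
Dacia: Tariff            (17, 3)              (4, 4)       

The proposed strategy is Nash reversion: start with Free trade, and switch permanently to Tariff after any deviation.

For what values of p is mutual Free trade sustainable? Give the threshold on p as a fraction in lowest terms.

5/26

Expected continuation weight on next period's payoff is β·p = 2/5·p, which plays the role of the discount factor.
Cooperation requires 2/5·p ≥ (17−16)/(17−4) = 1/13, hence p ≥ 5/26.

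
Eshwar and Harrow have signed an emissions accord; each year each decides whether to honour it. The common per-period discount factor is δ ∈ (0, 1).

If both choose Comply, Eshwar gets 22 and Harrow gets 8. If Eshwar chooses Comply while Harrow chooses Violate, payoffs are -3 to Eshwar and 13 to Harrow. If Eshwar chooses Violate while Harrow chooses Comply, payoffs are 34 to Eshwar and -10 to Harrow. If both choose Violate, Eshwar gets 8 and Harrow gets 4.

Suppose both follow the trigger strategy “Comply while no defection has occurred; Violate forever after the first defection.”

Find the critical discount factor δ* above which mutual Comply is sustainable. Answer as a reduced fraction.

For Eshwar: deviation gain 34−22 = 12, per-period punishment loss 22−8 = 14. IC gives δ ≥ 12/26 = 6/13.
For Harrow: gain 5, loss 4 per period, so δ ≥ 5/9.
The tighter constraint is Harrow's, so cooperation needs δ ≥ 5/9.

5/9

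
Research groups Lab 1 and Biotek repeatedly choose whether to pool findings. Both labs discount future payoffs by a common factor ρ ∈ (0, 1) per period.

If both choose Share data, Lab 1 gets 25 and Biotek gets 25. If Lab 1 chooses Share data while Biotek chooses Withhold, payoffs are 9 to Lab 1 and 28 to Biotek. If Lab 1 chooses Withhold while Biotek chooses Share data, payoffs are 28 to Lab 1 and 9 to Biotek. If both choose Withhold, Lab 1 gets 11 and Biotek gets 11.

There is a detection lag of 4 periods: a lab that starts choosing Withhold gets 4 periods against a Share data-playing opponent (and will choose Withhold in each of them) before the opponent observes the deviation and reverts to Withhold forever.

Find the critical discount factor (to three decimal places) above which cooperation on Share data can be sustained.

The best deviation is to choose Withhold for all 4 undetected periods, earning 28 each, then 11 forever once detected.
Deviation value: 28(1−ρ^4)/(1−ρ) + 11ρ^4/(1−ρ); cooperation value: 25/(1−ρ).
IC: 25 ≥ 28(1−ρ^4) + 11ρ^4 = 28 − 17ρ^4.
So ρ^4 ≥ 3/17, giving ρ ≥ (3/17)^(1/4) ≈ 0.648.

0.648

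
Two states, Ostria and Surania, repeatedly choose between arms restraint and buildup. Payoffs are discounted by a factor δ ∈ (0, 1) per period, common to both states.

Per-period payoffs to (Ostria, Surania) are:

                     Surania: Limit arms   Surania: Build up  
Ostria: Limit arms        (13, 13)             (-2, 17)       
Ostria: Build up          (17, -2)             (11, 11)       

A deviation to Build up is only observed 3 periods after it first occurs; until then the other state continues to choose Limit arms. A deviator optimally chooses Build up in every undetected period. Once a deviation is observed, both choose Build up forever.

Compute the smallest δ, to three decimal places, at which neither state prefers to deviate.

The best deviation is to choose Build up for all 3 undetected periods, earning 17 each, then 11 forever once detected.
Deviation value: 17(1−δ^3)/(1−δ) + 11δ^3/(1−δ); cooperation value: 13/(1−δ).
IC: 13 ≥ 17(1−δ^3) + 11δ^3 = 17 − 6δ^3.
So δ^3 ≥ 4/6 = 2/3, giving δ ≥ (2/3)^(1/3) ≈ 0.874.

0.874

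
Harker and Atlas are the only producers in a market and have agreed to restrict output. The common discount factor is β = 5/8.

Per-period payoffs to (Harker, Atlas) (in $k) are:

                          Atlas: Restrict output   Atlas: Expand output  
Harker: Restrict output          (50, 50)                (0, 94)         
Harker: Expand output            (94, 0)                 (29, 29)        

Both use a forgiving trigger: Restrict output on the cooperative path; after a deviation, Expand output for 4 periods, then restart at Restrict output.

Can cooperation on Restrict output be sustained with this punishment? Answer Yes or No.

IC: β+…+β^4 ≥ (94−50)/(50−29) = 44/21.
At β = 5/8: partial sum = 1.4124 < 2.0952. Cooperation not sustainable.

No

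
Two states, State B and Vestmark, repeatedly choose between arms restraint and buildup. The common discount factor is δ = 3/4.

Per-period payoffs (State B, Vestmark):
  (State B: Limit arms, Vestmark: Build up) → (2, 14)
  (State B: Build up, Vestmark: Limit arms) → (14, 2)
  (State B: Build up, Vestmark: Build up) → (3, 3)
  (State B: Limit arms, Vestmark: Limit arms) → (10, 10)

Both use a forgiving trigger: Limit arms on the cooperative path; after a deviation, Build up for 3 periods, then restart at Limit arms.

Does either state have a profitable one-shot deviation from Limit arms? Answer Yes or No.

No

A one-shot deviation gives 14 now, then 3 for 3 periods, then back to 10.
Gain from deviating: (14−10) today; loss: (10−3) in each of the next 3 periods.
No-deviation condition: (10−3)(δ+…+δ^3) ≥ 14−10, i.e. δ+…+δ^3 ≥ 4/7.
At δ = 3/4: δ+…+δ^3 = 1.7344 ≥ 0.5714.
So cooperation is sustainable.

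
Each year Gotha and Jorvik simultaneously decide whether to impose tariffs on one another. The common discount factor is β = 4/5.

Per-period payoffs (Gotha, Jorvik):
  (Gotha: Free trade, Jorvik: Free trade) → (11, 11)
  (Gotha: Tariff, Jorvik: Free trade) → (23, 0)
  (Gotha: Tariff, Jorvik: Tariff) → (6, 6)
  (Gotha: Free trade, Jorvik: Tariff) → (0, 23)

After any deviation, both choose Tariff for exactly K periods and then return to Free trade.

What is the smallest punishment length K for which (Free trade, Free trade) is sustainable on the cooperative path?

IC: β(1−β^K)/(1−β) ≥ (23−11)/(11−6) = 12/5.
With β = 4/5: need 1 − β^K ≥ 12/5·(1−4/5)/(4/5), i.e. β^K ≤ 0.4000.
Since (4/5)^4 = 0.4096 and (4/5)^5 = 0.3277, the smallest such K is 5.

5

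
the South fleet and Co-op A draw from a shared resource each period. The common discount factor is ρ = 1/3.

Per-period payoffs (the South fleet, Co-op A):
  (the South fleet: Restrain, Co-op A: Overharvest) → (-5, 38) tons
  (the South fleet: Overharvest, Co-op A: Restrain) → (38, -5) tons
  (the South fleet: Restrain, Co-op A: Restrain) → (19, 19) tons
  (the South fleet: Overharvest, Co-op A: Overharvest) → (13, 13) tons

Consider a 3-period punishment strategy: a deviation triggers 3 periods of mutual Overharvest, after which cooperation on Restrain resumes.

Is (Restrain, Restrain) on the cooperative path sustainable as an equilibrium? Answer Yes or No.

No

A one-shot deviation gives 38 now, then 13 for 3 periods, then back to 19.
Gain from deviating: (38−19) today; loss: (19−13) in each of the next 3 periods.
No-deviation condition: (19−13)(ρ+…+ρ^3) ≥ 38−19, i.e. ρ+…+ρ^3 ≥ 19/6.
At ρ = 1/3: ρ+…+ρ^3 = 0.4815 < 3.1667.
So cooperation is not sustainable.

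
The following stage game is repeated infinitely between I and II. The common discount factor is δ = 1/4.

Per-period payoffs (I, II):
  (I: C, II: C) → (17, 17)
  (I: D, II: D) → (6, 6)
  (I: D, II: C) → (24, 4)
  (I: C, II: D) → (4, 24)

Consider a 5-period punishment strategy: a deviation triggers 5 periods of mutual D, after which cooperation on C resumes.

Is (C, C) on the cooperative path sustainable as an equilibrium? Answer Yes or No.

A one-shot deviation gives 24 now, then 6 for 5 periods, then back to 17.
Gain from deviating: (24−17) today; loss: (17−6) in each of the next 5 periods.
No-deviation condition: (17−6)(δ+…+δ^5) ≥ 24−17, i.e. δ+…+δ^5 ≥ 7/11.
At δ = 1/4: δ+…+δ^5 = 0.3330 < 0.6364.
So cooperation is not sustainable.

No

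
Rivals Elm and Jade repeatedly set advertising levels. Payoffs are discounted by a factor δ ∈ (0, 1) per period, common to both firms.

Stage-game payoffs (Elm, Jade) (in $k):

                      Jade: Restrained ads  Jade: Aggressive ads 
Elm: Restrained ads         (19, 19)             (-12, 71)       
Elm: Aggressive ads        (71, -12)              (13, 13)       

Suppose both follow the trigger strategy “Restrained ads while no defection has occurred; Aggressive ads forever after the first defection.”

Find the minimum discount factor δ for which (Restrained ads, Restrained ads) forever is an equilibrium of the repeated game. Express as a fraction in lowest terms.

26/29

19/(1−δ) ≥ 71 + 13δ/(1−δ)
19 ≥ 71 − 58δ
δ ≥ 52/58 = 26/29.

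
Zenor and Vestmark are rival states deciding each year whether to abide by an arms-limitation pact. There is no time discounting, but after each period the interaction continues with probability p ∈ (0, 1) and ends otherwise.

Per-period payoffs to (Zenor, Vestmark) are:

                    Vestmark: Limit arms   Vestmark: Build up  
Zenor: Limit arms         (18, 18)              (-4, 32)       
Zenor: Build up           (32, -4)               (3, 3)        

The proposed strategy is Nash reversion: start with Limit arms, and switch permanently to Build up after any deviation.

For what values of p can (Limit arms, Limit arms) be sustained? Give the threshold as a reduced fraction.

14/29

With no time discounting, the continuation probability p plays the role of the discount factor.
Grim-trigger IC: 18/(1−p) ≥ 32 + 3p/(1−p) ⇒ p ≥ (32−18)/(32−3) = 14/29.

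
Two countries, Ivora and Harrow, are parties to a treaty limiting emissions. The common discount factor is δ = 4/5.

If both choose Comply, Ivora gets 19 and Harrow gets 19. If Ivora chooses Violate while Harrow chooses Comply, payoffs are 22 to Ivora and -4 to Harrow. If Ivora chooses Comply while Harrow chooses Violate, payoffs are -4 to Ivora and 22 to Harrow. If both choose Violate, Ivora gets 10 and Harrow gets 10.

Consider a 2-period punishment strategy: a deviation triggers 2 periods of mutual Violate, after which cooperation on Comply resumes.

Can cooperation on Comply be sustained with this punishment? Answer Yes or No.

Comparing payoff streams over the 3 periods until play realigns: cooperate → 19(1+δ+…+δ^2); deviate → 22 + 10(δ+…+δ^2).
Cooperation is sustained iff (19−10)(δ+…+δ^2) ≥ 22−19.
δ+…+δ^2 = 4/5·(1−(4/5)^2)/(1−4/5) = 1.4400, and (22−19)/(19−10) = 0.3333.
1.4400 ≥ 0.3333, so cooperation is sustainable.

Yes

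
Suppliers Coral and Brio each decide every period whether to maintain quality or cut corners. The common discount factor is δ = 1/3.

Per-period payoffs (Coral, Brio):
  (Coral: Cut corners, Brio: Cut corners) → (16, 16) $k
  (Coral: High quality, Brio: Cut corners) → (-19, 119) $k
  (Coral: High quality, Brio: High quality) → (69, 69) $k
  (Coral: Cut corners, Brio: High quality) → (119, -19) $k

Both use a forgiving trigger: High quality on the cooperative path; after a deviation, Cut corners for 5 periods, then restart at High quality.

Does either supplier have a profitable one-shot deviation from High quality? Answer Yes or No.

Yes

A one-shot deviation gives 119 now, then 16 for 5 periods, then back to 69.
Gain from deviating: (119−69) today; loss: (69−16) in each of the next 5 periods.
No-deviation condition: (69−16)(δ+…+δ^5) ≥ 119−69, i.e. δ+…+δ^5 ≥ 50/53.
At δ = 1/3: δ+…+δ^5 = 0.4979 < 0.9434.
So cooperation is not sustainable.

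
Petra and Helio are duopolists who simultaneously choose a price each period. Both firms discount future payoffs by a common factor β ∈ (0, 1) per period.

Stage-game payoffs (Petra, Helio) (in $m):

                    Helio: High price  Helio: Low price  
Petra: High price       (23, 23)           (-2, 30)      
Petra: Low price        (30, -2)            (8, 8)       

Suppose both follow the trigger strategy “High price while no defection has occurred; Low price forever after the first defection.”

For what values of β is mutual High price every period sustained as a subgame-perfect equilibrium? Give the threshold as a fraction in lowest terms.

One-period gain from deviating is 30 − 23 = 7. The loss is 23 − 8 = 15 in every subsequent period, with present value 15·β/(1−β).
Deviation is unprofitable when 15·β/(1−β) ≥ 7, i.e. β/(1−β) ≥ 7/15.
Equivalently β ≥ 7/(7+15) = 7/22.

7/22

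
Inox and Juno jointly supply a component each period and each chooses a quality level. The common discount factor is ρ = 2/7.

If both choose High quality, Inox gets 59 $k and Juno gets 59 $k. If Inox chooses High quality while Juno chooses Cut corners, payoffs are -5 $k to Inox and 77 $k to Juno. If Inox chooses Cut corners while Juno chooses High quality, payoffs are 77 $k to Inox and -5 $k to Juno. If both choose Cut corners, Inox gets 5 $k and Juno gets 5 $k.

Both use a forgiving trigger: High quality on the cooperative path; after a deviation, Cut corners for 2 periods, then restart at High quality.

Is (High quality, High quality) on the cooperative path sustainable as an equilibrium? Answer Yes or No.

A one-shot deviation gives 77 now, then 5 for 2 periods, then back to 59.
Gain from deviating: (77−59) today; loss: (59−5) in each of the next 2 periods.
No-deviation condition: (59−5)(ρ+…+ρ^2) ≥ 77−59, i.e. ρ+…+ρ^2 ≥ 1/3.
At ρ = 2/7: ρ+…+ρ^2 = 0.3673 ≥ 0.3333.
So cooperation is sustainable.

Yes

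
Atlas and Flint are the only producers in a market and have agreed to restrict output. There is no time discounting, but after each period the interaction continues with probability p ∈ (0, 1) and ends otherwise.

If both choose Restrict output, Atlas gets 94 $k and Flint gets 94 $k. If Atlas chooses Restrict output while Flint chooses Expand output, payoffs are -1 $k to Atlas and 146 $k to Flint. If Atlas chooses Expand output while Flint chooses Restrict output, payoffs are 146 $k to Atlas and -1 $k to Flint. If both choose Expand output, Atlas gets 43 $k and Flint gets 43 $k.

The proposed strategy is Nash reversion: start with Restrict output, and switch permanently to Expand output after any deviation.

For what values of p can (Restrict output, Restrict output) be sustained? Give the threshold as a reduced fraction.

With no time discounting, the continuation probability p plays the role of the discount factor.
Grim-trigger IC: 94/(1−p) ≥ 146 + 43p/(1−p) ⇒ p ≥ (146−94)/(146−43) = 52/103.

52/103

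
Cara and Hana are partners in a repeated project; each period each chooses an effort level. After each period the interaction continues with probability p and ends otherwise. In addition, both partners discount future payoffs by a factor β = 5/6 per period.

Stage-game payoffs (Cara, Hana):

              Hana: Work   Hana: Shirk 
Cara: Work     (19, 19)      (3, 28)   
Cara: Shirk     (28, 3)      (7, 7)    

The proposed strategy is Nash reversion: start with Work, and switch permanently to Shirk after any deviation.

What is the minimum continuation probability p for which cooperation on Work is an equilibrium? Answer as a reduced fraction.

With continuation probability p and discount β, the effective per-period discount factor is βp.
Grim-trigger IC: βp ≥ (28−19)/(28−7) = 3/7.
So p ≥ (3/7)/(5/6) = 18/35.

18/35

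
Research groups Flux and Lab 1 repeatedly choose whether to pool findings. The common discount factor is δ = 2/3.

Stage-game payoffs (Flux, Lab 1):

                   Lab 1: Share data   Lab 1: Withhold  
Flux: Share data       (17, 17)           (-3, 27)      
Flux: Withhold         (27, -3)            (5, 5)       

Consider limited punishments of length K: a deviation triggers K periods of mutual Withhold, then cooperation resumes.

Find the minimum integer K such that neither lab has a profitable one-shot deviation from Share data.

2

Need Σ_{k=1}^{K} δ^k ≥ (27−17)/(17−5) = 0.8333 at δ = 2/3.
At K = 1 the sum is 0.6667 < 0.8333; at K = 2 it is 1.1111 ≥ 0.8333.
So the minimum punishment length is K = 2.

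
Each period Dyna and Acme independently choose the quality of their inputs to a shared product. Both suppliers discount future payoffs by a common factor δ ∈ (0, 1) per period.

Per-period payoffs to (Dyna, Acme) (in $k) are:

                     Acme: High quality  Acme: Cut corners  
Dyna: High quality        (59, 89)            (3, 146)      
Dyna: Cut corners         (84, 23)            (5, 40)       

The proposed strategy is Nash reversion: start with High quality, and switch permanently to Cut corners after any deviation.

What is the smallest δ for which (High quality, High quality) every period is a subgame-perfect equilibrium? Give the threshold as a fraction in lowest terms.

57/106

Dyna's threshold: (84−59)/(84−5) = 25/79.
Acme's threshold: (146−89)/(146−40) = 57/106.
25/79 < 57/106, so Acme binds and δ* = 57/106.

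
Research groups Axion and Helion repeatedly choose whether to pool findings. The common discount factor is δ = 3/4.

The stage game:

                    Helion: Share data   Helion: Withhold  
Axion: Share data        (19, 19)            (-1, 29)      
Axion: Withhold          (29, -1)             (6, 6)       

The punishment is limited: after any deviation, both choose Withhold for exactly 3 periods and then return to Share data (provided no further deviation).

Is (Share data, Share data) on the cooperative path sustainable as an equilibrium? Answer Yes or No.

Yes

A one-shot deviation gives 29 now, then 6 for 3 periods, then back to 19.
Gain from deviating: (29−19) today; loss: (19−6) in each of the next 3 periods.
No-deviation condition: (19−6)(δ+…+δ^3) ≥ 29−19, i.e. δ+…+δ^3 ≥ 10/13.
At δ = 3/4: δ+…+δ^3 = 1.7344 ≥ 0.7692.
So cooperation is sustainable.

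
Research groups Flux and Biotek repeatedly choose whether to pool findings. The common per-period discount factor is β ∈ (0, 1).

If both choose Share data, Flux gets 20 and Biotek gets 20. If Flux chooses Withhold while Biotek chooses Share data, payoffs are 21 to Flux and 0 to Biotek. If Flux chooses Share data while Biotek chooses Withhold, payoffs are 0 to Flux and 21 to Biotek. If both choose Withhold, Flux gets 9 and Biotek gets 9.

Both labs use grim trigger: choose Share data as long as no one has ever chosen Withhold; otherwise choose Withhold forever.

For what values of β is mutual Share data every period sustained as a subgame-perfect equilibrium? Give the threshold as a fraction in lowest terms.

20/(1−β) ≥ 21 + 9β/(1−β)
20 ≥ 21 − 12β
β ≥ 1/12.

1/12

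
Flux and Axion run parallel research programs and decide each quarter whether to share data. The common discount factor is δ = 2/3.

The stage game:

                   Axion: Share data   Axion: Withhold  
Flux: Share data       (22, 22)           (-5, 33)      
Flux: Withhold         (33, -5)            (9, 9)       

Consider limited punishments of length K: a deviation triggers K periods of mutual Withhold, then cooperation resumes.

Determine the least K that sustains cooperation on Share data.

2

Need Σ_{k=1}^{K} δ^k ≥ (33−22)/(22−9) = 0.8462 at δ = 2/3.
At K = 1 the sum is 0.6667 < 0.8462; at K = 2 it is 1.1111 ≥ 0.8462.
So the minimum punishment length is K = 2.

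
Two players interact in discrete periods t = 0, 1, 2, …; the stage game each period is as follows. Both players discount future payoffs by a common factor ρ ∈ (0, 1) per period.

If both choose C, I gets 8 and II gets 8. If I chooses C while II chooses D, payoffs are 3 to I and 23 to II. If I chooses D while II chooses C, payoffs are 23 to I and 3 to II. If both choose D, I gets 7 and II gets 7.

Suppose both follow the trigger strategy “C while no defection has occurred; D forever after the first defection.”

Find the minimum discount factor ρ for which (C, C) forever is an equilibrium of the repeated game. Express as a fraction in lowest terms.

8/(1−ρ) ≥ 23 + 7ρ/(1−ρ)
8 ≥ 23 − 16ρ
ρ ≥ 15/16.

15/16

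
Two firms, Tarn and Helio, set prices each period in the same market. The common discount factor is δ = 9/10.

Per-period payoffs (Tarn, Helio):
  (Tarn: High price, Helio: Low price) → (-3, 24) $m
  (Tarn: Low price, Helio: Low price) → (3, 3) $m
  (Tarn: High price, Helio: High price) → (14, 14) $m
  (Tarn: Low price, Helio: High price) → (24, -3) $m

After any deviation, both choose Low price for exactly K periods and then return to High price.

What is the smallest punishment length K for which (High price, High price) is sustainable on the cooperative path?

No profitable deviation requires (14−3)(δ+…+δ^K) ≥ 24−14, i.e. δ+…+δ^K ≥ 10/11 ≈ 0.9091.
With δ = 9/10, the partial sums are K=1: 0.9000, K=2: 1.7100.
K = 2 is the first length at which the sum reaches 0.9091.

2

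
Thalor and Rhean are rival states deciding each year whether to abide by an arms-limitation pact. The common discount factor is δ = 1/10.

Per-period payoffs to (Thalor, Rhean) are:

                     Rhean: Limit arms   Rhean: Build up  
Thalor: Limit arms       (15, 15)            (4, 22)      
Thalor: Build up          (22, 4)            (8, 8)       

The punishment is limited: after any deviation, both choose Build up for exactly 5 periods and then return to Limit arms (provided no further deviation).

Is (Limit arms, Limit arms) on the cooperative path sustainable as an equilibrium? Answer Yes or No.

No

A one-shot deviation gives 22 now, then 8 for 5 periods, then back to 15.
Gain from deviating: (22−15) today; loss: (15−8) in each of the next 5 periods.
No-deviation condition: (15−8)(δ+…+δ^5) ≥ 22−15, i.e. δ+…+δ^5 ≥ 1.
At δ = 1/10: δ+…+δ^5 = 0.1111 < 1.0000.
So cooperation is not sustainable.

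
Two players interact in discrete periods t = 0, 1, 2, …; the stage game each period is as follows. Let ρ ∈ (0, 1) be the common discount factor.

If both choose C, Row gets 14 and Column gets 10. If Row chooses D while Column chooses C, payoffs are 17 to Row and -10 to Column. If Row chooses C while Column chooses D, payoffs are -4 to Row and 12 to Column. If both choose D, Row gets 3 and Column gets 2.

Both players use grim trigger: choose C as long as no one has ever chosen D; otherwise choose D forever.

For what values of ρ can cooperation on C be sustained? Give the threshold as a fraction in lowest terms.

3/14

For Row: deviation gain 17−14 = 3, per-period punishment loss 14−3 = 11. IC gives ρ ≥ 3/14.
For Column: gain 2, loss 8 per period, so ρ ≥ 2/10 = 1/5.
The tighter constraint is Row's, so cooperation needs ρ ≥ 3/14.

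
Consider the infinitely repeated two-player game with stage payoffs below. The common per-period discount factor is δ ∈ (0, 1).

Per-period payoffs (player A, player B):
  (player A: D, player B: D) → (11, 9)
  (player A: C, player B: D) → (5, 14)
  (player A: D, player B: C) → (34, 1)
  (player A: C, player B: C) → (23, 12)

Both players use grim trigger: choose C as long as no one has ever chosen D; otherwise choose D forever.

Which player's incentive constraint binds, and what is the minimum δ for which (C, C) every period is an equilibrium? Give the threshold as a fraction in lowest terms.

player A; δ ≥ 11/23

player A's threshold: (34−23)/(34−11) = 11/23.
player B's threshold: (14−12)/(14−9) = 2/5.
11/23 > 2/5, so player A binds and δ* = 11/23.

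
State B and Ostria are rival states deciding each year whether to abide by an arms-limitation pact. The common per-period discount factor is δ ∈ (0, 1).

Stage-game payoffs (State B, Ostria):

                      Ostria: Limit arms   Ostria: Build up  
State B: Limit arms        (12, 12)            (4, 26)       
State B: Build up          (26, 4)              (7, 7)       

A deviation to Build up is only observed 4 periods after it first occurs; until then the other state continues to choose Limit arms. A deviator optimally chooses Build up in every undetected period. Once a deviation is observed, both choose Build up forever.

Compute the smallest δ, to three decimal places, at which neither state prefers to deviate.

A deviator earns 26 for 4 periods, then 7 forever; cooperating earns 12 forever. Multiplying the IC by (1−δ):
12 ≥ 26(1−δ^4) + 7δ^4, so 19·δ^4 ≥ 14 and δ^4 ≥ 14/19.
δ ≥ (14/19)^(1/4) ≈ 0.926.

0.926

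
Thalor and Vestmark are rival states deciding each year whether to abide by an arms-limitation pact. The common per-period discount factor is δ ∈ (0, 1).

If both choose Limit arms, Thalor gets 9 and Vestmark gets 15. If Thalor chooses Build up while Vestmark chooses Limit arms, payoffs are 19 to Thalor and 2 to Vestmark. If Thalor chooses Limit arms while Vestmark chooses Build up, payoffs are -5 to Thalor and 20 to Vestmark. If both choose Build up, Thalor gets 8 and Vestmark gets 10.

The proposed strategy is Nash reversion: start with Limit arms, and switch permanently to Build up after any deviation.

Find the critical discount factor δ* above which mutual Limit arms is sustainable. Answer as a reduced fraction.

10/11

Thalor's threshold: (19−9)/(19−8) = 10/11.
Vestmark's threshold: (20−15)/(20−10) = 1/2.
10/11 > 1/2, so Thalor binds and δ* = 10/11.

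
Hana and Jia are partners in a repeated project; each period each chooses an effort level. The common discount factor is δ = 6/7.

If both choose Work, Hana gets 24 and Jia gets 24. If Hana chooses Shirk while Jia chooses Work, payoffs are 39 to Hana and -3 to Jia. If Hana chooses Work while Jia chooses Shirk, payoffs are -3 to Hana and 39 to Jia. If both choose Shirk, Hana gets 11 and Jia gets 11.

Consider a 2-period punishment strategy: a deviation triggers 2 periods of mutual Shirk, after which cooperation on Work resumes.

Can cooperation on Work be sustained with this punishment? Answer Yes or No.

A one-shot deviation gives 39 now, then 11 for 2 periods, then back to 24.
Gain from deviating: (39−24) today; loss: (24−11) in each of the next 2 periods.
No-deviation condition: (24−11)(δ+…+δ^2) ≥ 39−24, i.e. δ+…+δ^2 ≥ 15/13.
At δ = 6/7: δ+…+δ^2 = 1.5918 ≥ 1.1538.
So cooperation is sustainable.

Yes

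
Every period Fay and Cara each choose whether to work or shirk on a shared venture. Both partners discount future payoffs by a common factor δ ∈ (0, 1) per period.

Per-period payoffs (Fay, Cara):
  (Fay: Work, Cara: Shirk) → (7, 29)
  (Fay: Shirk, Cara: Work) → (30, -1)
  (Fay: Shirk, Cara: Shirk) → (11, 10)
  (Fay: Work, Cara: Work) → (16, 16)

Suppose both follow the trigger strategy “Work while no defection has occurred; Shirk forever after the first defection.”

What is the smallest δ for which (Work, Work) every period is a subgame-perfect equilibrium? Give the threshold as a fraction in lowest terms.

14/19

Fay's threshold: (30−16)/(30−11) = 14/19.
Cara's threshold: (29−16)/(29−10) = 13/19.
14/19 > 13/19, so Fay binds and δ* = 14/19.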